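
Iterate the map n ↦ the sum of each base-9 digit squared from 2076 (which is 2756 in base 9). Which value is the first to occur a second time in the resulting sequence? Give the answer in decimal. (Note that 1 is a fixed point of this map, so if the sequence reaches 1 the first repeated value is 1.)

68

2076 = (2,7,5,6)_9 → 114
114 = (1,3,6)_9 → 46
46 = (5,1)_9 → 26
26 = (2,8)_9 → 68
68 = (7,5)_9 → 74
74 = (8,2)_9 → 68  — 68 already appeared earlier.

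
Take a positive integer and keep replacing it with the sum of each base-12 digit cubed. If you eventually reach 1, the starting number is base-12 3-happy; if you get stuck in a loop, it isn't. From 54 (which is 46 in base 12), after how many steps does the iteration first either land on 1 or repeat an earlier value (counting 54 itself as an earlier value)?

54 = (4,6)_12 → 4³ + 6³ = 64 + 216 = 280
280 = (1,11,4)_12 → 1³ + 11³ + 4³ = 1 + 1331 + 64 = 1396
1396 = (9,8,4)_12 → 9³ + 8³ + 4³ = 729 + 512 + 64 = 1305
1305 = (9,0,9)_12 → 9³ + 0³ + 9³ = 729 + 0 + 729 = 1458
1458 = (10,1,6)_12 → 10³ + 1³ + 6³ = 1000 + 1 + 216 = 1217
1217 = (8,5,5)_12 → 8³ + 5³ + 5³ = 512 + 125 + 125 = 762
762 = (5,3,6)_12 → 5³ + 3³ + 6³ = 125 + 27 + 216 = 368
368 = (2,6,8)_12 → 2³ + 6³ + 8³ = 8 + 216 + 512 = 736
736 = (5,1,4)_12 → 5³ + 1³ + 4³ = 125 + 1 + 64 = 190
190 = (1,3,10)_12 → 1³ + 3³ + 10³ = 1 + 27 + 1000 = 1028
1028 = (7,1,8)_12 → 7³ + 1³ + 8³ = 343 + 1 + 512 = 856
856 = (5,11,4)_12 → 5³ + 11³ + 4³ = 125 + 1331 + 64 = 1520
1520 = (10,6,8)_12 → 10³ + 6³ + 8³ = 1000 + 216 + 512 = 1728
1728 = (1,0,0,0)_12 → 1³ + 0³ + 0³ + 0³ = 1 + 0 + 0 + 0 = 1  — reached 1.
That took 14 steps.

14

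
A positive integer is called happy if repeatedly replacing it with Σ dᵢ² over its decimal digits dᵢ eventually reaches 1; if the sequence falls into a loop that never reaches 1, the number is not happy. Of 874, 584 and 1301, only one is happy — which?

874: 874 → 129 → 86 → 100 → 1  — reaches 1 (happy)
584: 584 → 105 → 26 → 40 → 16 → 37 → 58 → 89 → 145 → 42 → 20 → 4 → 16  — repeats 16 (not happy)
1301: 1301 → 11 → 2 → 4 → 16 → 37 → 58 → 89 → 145 → 42 → 20 → 4  — repeats 4 (not happy)

874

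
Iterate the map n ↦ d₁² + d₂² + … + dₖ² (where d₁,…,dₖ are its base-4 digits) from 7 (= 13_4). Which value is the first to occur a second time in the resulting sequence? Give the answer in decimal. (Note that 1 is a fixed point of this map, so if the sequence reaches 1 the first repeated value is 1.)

1

7 = (1,3)_4 → 1² + 3² = 1 + 9 = 10
10 = (2,2)_4 → 2² + 2² = 4 + 4 = 8
8 = (2,0)_4 → 2² + 0² = 4 + 0 = 4
4 = (1,0)_4 → 1² + 0² = 1 + 0 = 1  — reached the fixed point 1.
1 → 1, so 1 is the first repeated value.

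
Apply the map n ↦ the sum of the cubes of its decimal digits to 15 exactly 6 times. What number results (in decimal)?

15 → 1³ + 5³ = 1 + 125 = 126
126 → 1³ + 2³ + 6³ = 1 + 8 + 216 = 225
225 → 2³ + 2³ + 5³ = 8 + 8 + 125 = 141
141 → 1³ + 4³ + 1³ = 1 + 64 + 1 = 66
66 → 6³ + 6³ = 216 + 216 = 432
432 → 4³ + 3³ + 2³ = 64 + 27 + 8 = 99

99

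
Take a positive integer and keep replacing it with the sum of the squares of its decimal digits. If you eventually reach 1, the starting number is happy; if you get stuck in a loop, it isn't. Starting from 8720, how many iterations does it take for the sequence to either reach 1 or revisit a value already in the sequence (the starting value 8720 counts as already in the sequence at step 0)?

8720 → 8² + 7² + 2² + 0² = 64 + 49 + 4 + 0 = 117
117 → 1² + 1² + 7² = 1 + 1 + 49 = 51
51 → 5² + 1² = 25 + 1 = 26
26 → 2² + 6² = 4 + 36 = 40
40 → 4² + 0² = 16 + 0 = 16
16 → 1² + 6² = 1 + 36 = 37
37 → 3² + 7² = 9 + 49 = 58
58 → 5² + 8² = 25 + 64 = 89
89 → 8² + 9² = 64 + 81 = 145
145 → 1² + 4² + 5² = 1 + 16 + 25 = 42
42 → 4² + 2² = 16 + 4 = 20
20 → 2² + 0² = 4 + 0 = 4
4 → 4² = 16  — 16 repeats.
That took 13 steps.

13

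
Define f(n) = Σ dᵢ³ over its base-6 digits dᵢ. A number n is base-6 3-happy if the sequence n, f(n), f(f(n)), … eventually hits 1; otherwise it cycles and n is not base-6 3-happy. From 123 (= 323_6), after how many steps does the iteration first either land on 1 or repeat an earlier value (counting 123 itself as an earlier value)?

6

123 = (3,2,3)_6 → 3³ + 2³ + 3³ = 62
62 = (1,4,2)_6 → 1³ + 4³ + 2³ = 73
73 = (2,0,1)_6 → 2³ + 0³ + 1³ = 9
9 = (1,3)_6 → 1³ + 3³ = 28
28 = (4,4)_6 → 4³ + 4³ = 128
128 = (3,3,2)_6 → 3³ + 3³ + 2³ = 62  — 62 repeats.
That took 6 steps.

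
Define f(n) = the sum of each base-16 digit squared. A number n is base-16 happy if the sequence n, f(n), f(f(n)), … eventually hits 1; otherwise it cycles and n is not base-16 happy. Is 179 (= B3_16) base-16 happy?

base-16 happy

179 = (11,3)_16 → 11² + 3² = 121 + 9 = 130
130 = (8,2)_16 → 8² + 2² = 64 + 4 = 68
68 = (4,4)_16 → 4² + 4² = 16 + 16 = 32
32 = (2,0)_16 → 2² + 0² = 4 + 0 = 4
4 = (4)_16 → 4² = 16
16 = (1,0)_16 → 1² + 0² = 1 + 0 = 1  — reached 1.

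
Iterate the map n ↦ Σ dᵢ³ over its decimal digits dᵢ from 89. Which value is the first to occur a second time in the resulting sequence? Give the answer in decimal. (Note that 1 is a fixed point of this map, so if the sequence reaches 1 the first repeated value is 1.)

407

89 → 1241
1241 → 74
74 → 407
407 → 407  — 407 already appeared earlier.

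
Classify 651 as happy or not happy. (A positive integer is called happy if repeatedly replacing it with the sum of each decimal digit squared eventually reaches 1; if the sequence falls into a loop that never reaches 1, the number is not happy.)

651 → 6² + 5² + 1² = 36 + 25 + 1 = 62
62 → 6² + 2² = 36 + 4 = 40
40 → 4² + 0² = 16 + 0 = 16
16 → 1² + 6² = 1 + 36 = 37
37 → 3² + 7² = 9 + 49 = 58
58 → 5² + 8² = 25 + 64 = 89
89 → 8² + 9² = 64 + 81 = 145
145 → 1² + 4² + 5² = 1 + 16 + 25 = 42
42 → 4² + 2² = 16 + 4 = 20
20 → 2² + 0² = 4 + 0 = 4
4 → 4² = 16  — 16 already seen; the sequence cycles without reaching 1.

not happy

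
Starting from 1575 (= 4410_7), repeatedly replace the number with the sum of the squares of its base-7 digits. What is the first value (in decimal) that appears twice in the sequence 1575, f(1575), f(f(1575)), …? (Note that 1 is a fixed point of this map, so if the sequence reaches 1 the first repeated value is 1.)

1575 = (4,4,1,0)_7 → 4² + 4² + 1² + 0² = 16 + 16 + 1 + 0 = 33
33 = (4,5)_7 → 4² + 5² = 16 + 25 = 41
41 = (5,6)_7 → 5² + 6² = 25 + 36 = 61
61 = (1,1,5)_7 → 1² + 1² + 5² = 1 + 1 + 25 = 27
27 = (3,6)_7 → 3² + 6² = 9 + 36 = 45
45 = (6,3)_7 → 6² + 3² = 36 + 9 = 45  — 45 already appeared earlier.

45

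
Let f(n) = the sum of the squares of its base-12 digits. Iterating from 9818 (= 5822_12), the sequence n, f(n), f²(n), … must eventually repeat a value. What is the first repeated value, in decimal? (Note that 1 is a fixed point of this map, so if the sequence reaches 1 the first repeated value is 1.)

65

9818 = (5,8,2,2)_12 → 5² + 8² + 2² + 2² = 97
97 = (8,1)_12 → 8² + 1² = 65
65 = (5,5)_12 → 5² + 5² = 50
50 = (4,2)_12 → 4² + 2² = 20
20 = (1,8)_12 → 1² + 8² = 65  — 65 already appeared earlier.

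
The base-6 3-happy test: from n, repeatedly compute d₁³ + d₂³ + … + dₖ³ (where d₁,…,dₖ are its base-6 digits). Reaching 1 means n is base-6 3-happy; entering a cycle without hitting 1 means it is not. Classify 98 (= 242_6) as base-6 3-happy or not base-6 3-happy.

98 = (2,4,2)_6 → 2³ + 4³ + 2³ = 8 + 64 + 8 = 80
80 = (2,1,2)_6 → 2³ + 1³ + 2³ = 8 + 1 + 8 = 17
17 = (2,5)_6 → 2³ + 5³ = 8 + 125 = 133
133 = (3,4,1)_6 → 3³ + 4³ + 1³ = 27 + 64 + 1 = 92
92 = (2,3,2)_6 → 2³ + 3³ + 2³ = 8 + 27 + 8 = 43
43 = (1,1,1)_6 → 1³ + 1³ + 1³ = 1 + 1 + 1 = 3
3 = (3)_6 → 3³ = 27
27 = (4,3)_6 → 4³ + 3³ = 64 + 27 = 91
91 = (2,3,1)_6 → 2³ + 3³ + 1³ = 8 + 27 + 1 = 36
36 = (1,0,0)_6 → 1³ + 0³ + 0³ = 1 + 0 + 0 = 1  — reached 1.

base-6 3-happy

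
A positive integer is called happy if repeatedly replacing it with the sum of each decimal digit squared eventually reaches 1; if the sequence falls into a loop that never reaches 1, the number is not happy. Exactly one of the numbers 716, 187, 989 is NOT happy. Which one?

716: 716 → 86 → 100 → 1  — reaches 1 (happy)
187: 187 → 114 → 18 → 65 → 61 → 37 → 58 → 89 → 145 → 42 → 20 → 4 → 16 → 37  — repeats 37 (not happy)
989: 989 → 226 → 44 → 32 → 13 → 10 → 1  — reaches 1 (happy)

187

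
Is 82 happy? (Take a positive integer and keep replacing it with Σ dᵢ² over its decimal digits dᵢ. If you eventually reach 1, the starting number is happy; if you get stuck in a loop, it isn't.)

82 → 8² + 2² = 68
68 → 6² + 8² = 100
100 → 1² + 0² + 0² = 1  — reached 1.

happy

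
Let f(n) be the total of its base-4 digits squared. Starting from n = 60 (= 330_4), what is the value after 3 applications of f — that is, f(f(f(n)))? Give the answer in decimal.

2

60 = (3,3,0)_4 → 3² + 3² + 0² = 18
18 = (1,0,2)_4 → 1² + 0² + 2² = 5
5 = (1,1)_4 → 1² + 1² = 2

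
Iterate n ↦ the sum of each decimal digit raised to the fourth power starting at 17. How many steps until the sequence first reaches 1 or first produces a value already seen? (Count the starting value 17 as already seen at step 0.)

4

17 → 1⁴ + 7⁴ = 1 + 2401 = 2402
2402 → 2⁴ + 4⁴ + 0⁴ + 2⁴ = 16 + 256 + 0 + 16 = 288
288 → 2⁴ + 8⁴ + 8⁴ = 16 + 4096 + 4096 = 8208
8208 → 8⁴ + 2⁴ + 0⁴ + 8⁴ = 4096 + 16 + 0 + 4096 = 8208  — 8208 repeats.
That took 4 steps.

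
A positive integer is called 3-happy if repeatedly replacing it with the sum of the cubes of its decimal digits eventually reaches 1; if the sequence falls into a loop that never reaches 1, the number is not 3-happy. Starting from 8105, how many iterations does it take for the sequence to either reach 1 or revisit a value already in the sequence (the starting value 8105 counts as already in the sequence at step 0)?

8105 → 8³ + 1³ + 0³ + 5³ = 638
638 → 6³ + 3³ + 8³ = 755
755 → 7³ + 5³ + 5³ = 593
593 → 5³ + 9³ + 3³ = 881
881 → 8³ + 8³ + 1³ = 1025
1025 → 1³ + 0³ + 2³ + 5³ = 134
134 → 1³ + 3³ + 4³ = 92
92 → 9³ + 2³ = 737
737 → 7³ + 3³ + 7³ = 713
713 → 7³ + 1³ + 3³ = 371
371 → 3³ + 7³ + 1³ = 371  — 371 repeats.
That took 11 steps.

11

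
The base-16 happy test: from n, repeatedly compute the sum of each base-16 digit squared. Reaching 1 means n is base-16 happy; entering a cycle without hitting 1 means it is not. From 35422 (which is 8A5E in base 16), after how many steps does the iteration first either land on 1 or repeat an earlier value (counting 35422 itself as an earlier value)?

8

35422 = (8,10,5,14)_16 → 8² + 10² + 5² + 14² = 385
385 = (1,8,1)_16 → 1² + 8² + 1² = 66
66 = (4,2)_16 → 4² + 2² = 20
20 = (1,4)_16 → 1² + 4² = 17
17 = (1,1)_16 → 1² + 1² = 2
2 = (2)_16 → 2² = 4
4 = (4)_16 → 4² = 16
16 = (1,0)_16 → 1² + 0² = 1  — reached 1.
That took 8 steps.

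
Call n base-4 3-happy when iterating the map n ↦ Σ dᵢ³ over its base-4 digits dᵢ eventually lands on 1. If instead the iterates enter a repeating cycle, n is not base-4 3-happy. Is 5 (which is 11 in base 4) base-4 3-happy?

5 = (1,1)_4 → 2
2 = (2)_4 → 8
8 = (2,0)_4 → 8  — 8 already seen; the sequence cycles without reaching 1.

not base-4 3-happy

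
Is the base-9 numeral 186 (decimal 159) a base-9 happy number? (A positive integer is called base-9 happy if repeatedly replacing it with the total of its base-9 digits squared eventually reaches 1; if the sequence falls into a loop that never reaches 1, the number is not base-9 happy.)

159 = (1,8,6)_9 → 101
101 = (1,2,2)_9 → 9
9 = (1,0)_9 → 1  — reached 1.

base-9 happy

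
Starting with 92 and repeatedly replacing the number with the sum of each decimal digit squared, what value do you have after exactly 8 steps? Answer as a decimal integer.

92 → 9² + 2² = 85
85 → 8² + 5² = 89
89 → 8² + 9² = 145
145 → 1² + 4² + 5² = 42
42 → 4² + 2² = 20
20 → 2² + 0² = 4
4 → 4² = 16
16 → 1² + 6² = 37

37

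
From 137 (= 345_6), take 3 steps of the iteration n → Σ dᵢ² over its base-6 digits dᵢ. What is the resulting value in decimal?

137 = (3,4,5)_6 → 50
50 = (1,2,2)_6 → 9
9 = (1,3)_6 → 10

10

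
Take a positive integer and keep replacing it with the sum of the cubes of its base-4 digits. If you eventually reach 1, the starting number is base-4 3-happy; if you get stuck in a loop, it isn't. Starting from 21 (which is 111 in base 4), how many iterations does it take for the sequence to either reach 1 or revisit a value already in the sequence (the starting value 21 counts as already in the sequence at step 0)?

5

21 = (1,1,1)_4 → 1³ + 1³ + 1³ = 3
3 = (3)_4 → 3³ = 27
27 = (1,2,3)_4 → 1³ + 2³ + 3³ = 36
36 = (2,1,0)_4 → 2³ + 1³ + 0³ = 9
9 = (2,1)_4 → 2³ + 1³ = 9  — 9 repeats.
That took 5 steps.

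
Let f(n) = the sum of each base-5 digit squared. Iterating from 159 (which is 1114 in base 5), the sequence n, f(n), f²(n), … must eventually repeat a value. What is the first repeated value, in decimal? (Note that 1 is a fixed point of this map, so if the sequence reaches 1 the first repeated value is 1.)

159 = (1,1,1,4)_5 → 1² + 1² + 1² + 4² = 1 + 1 + 1 + 16 = 19
19 = (3,4)_5 → 3² + 4² = 9 + 16 = 25
25 = (1,0,0)_5 → 1² + 0² + 0² = 1 + 0 + 0 = 1  — reached the fixed point 1.
1 → 1, so 1 is the first repeated value.

1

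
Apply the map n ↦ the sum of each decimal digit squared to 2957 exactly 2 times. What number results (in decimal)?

107

2957 → 2² + 9² + 5² + 7² = 4 + 81 + 25 + 49 = 159
159 → 1² + 5² + 9² = 1 + 25 + 81 = 107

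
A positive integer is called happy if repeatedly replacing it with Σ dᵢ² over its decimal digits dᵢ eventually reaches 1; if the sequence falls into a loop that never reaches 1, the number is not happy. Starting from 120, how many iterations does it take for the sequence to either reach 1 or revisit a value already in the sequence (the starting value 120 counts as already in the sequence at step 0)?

13

120 → 1² + 2² + 0² = 1 + 4 + 0 = 5
5 → 5² = 25
25 → 2² + 5² = 4 + 25 = 29
29 → 2² + 9² = 4 + 81 = 85
85 → 8² + 5² = 64 + 25 = 89
89 → 8² + 9² = 64 + 81 = 145
145 → 1² + 4² + 5² = 1 + 16 + 25 = 42
42 → 4² + 2² = 16 + 4 = 20
20 → 2² + 0² = 4 + 0 = 4
4 → 4² = 16
16 → 1² + 6² = 1 + 36 = 37
37 → 3² + 7² = 9 + 49 = 58
58 → 5² + 8² = 25 + 64 = 89  — 89 repeats.
That took 13 steps.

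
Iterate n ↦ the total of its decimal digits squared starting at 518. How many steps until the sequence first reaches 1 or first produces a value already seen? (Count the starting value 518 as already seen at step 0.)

518 → 5² + 1² + 8² = 90
90 → 9² + 0² = 81
81 → 8² + 1² = 65
65 → 6² + 5² = 61
61 → 6² + 1² = 37
37 → 3² + 7² = 58
58 → 5² + 8² = 89
89 → 8² + 9² = 145
145 → 1² + 4² + 5² = 42
42 → 4² + 2² = 20
20 → 2² + 0² = 4
4 → 4² = 16
16 → 1² + 6² = 37  — 37 repeats.
That took 13 steps.

13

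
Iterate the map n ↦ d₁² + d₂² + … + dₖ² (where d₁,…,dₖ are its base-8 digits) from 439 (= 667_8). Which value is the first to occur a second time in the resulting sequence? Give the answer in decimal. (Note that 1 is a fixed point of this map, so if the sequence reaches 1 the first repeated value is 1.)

439 = (6,6,7)_8 → 121
121 = (1,7,1)_8 → 51
51 = (6,3)_8 → 45
45 = (5,5)_8 → 50
50 = (6,2)_8 → 40
40 = (5,0)_8 → 25
25 = (3,1)_8 → 10
10 = (1,2)_8 → 5
5 = (5)_8 → 25  — 25 already appeared earlier.

25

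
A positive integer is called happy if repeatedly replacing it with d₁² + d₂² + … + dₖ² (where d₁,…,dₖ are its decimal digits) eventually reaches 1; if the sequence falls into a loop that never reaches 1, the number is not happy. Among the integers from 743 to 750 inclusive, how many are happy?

1

743: 743 → 74 → 65 → 61 → 37 → 58 → 89 → 145 → 42 → 20 → 4 → 16 → 37  — not happy
744: 744 → 81 → 65 → 61 → 37 → 58 → 89 → 145 → 42 → 20 → 4 → 16 → 37  — not happy
745: 745 → 90 → 81 → 65 → 61 → 37 → 58 → 89 → 145 → 42 → 20 → 4 → 16 → 37  — not happy
746: 746 → 101 → 2 → 4 → 16 → 37 → 58 → 89 → 145 → 42 → 20 → 4  — not happy
747: 747 → 114 → 18 → 65 → 61 → 37 → 58 → 89 → 145 → 42 → 20 → 4 → 16 → 37  — not happy
748: 748 → 129 → 86 → 100 → 1  — happy
749: 749 → 146 → 53 → 34 → 25 → 29 → 85 → 89 → 145 → 42 → 20 → 4 → 16 → 37 → 58 → 89  — not happy
750: 750 → 74 → 65 → 61 → 37 → 58 → 89 → 145 → 42 → 20 → 4 → 16 → 37  — not happy
happy: 748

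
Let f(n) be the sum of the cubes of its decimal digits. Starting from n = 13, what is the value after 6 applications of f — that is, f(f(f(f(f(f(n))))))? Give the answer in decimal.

133

13 → 1³ + 3³ = 1 + 27 = 28
28 → 2³ + 8³ = 8 + 512 = 520
520 → 5³ + 2³ + 0³ = 125 + 8 + 0 = 133
133 → 1³ + 3³ + 3³ = 1 + 27 + 27 = 55
55 → 5³ + 5³ = 125 + 125 = 250
250 → 2³ + 5³ + 0³ = 8 + 125 + 0 = 133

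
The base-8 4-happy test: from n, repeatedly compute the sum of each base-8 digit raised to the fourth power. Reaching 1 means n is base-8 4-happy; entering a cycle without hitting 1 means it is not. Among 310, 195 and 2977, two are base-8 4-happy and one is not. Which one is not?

310: 310 → 2848 → 1137 → 1314 → 544 → 257 → 257  — repeats 257 (not base-8 4-happy)
195: 195 → 162 → 288 → 512 → 1  — reaches 1 (base-8 4-happy)
2977: 2977 → 2178 → 288 → 512 → 1  — reaches 1 (base-8 4-happy)

310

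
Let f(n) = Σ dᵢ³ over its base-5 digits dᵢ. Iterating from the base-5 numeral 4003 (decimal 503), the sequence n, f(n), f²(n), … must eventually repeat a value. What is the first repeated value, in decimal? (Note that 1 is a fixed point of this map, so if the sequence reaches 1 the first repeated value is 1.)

9

503 = (4,0,0,3)_5 → 91
91 = (3,3,1)_5 → 55
55 = (2,1,0)_5 → 9
9 = (1,4)_5 → 65
65 = (2,3,0)_5 → 35
35 = (1,2,0)_5 → 9  — 9 already appeared earlier.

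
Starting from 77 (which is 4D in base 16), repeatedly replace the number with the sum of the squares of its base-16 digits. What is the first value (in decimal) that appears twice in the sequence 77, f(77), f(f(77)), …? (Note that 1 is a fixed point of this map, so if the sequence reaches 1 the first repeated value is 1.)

169

77 = (4,13)_16 → 185
185 = (11,9)_16 → 202
202 = (12,10)_16 → 244
244 = (15,4)_16 → 241
241 = (15,1)_16 → 226
226 = (14,2)_16 → 200
200 = (12,8)_16 → 208
208 = (13,0)_16 → 169
169 = (10,9)_16 → 181
181 = (11,5)_16 → 146
146 = (9,2)_16 → 85
85 = (5,5)_16 → 50
50 = (3,2)_16 → 13
13 = (13)_16 → 169  — 169 already appeared earlier.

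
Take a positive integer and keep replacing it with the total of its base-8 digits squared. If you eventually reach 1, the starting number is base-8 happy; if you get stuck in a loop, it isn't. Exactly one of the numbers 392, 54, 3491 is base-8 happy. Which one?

392: 392 → 37 → 41 → 26 → 13 → 26  — repeats 26 (not base-8 happy)
54: 54 → 72 → 2 → 4 → 16 → 4  — repeats 4 (not base-8 happy)
3491: 3491 → 97 → 18 → 8 → 1  — reaches 1 (base-8 happy)

3491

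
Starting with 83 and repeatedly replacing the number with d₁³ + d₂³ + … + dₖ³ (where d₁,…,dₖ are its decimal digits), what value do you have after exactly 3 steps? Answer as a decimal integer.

1025

83 → 8³ + 3³ = 539
539 → 5³ + 3³ + 9³ = 881
881 → 8³ + 8³ + 1³ = 1025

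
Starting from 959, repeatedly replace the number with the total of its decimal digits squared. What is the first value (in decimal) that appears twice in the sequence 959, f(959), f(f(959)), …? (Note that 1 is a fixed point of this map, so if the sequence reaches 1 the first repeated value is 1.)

37

959 → 9² + 5² + 9² = 81 + 25 + 81 = 187
187 → 1² + 8² + 7² = 1 + 64 + 49 = 114
114 → 1² + 1² + 4² = 1 + 1 + 16 = 18
18 → 1² + 8² = 1 + 64 = 65
65 → 6² + 5² = 36 + 25 = 61
61 → 6² + 1² = 36 + 1 = 37
37 → 3² + 7² = 9 + 49 = 58
58 → 5² + 8² = 25 + 64 = 89
89 → 8² + 9² = 64 + 81 = 145
145 → 1² + 4² + 5² = 1 + 16 + 25 = 42
42 → 4² + 2² = 16 + 4 = 20
20 → 2² + 0² = 4 + 0 = 4
4 → 4² = 16
16 → 1² + 6² = 1 + 36 = 37  — 37 already appeared earlier.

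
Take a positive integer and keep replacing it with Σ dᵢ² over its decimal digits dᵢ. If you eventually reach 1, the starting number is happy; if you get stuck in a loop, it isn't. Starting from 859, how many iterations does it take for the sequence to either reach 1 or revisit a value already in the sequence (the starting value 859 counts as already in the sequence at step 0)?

14

859 → 8² + 5² + 9² = 64 + 25 + 81 = 170
170 → 1² + 7² + 0² = 1 + 49 + 0 = 50
50 → 5² + 0² = 25 + 0 = 25
25 → 2² + 5² = 4 + 25 = 29
29 → 2² + 9² = 4 + 81 = 85
85 → 8² + 5² = 64 + 25 = 89
89 → 8² + 9² = 64 + 81 = 145
145 → 1² + 4² + 5² = 1 + 16 + 25 = 42
42 → 4² + 2² = 16 + 4 = 20
20 → 2² + 0² = 4 + 0 = 4
4 → 4² = 16
16 → 1² + 6² = 1 + 36 = 37
37 → 3² + 7² = 9 + 49 = 58
58 → 5² + 8² = 25 + 64 = 89  — 89 repeats.
That took 14 steps.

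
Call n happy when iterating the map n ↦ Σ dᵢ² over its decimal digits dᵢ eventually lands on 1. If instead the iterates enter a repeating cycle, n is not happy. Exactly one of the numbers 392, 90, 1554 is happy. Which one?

392: 392 → 94 → 97 → 130 → 10 → 1  — reaches 1 (happy)
90: 90 → 81 → 65 → 61 → 37 → 58 → 89 → 145 → 42 → 20 → 4 → 16 → 37  — repeats 37 (not happy)
1554: 1554 → 67 → 85 → 89 → 145 → 42 → 20 → 4 → 16 → 37 → 58 → 89  — repeats 89 (not happy)

392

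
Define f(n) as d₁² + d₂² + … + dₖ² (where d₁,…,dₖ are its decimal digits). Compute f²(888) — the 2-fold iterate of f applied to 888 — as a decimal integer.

888 → 192
192 → 86

86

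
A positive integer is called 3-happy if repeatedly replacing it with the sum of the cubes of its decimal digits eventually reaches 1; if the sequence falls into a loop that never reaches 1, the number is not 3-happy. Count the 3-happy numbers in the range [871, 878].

1

871: 871 → 856 → 853 → 664 → 496 → 1009 → 730 → 370 → 370  (repeats 370)
872: 872 → 863 → 755 → 593 → 881 → 1025 → 134 → 92 → 737 → 713 → 371 → 371  (repeats 371)
873: 873 → 882 → 1032 → 36 → 243 → 99 → 1458 → 702 → 351 → 153 → 153  (repeats 153)
874: 874 → 919 → 1459 → 919  (repeats 919)
875: 875 → 980 → 1241 → 74 → 407 → 407  (repeats 407)
876: 876 → 1071 → 345 → 216 → 225 → 141 → 66 → 432 → 99 → 1458 → 702 → 351 → 153 → 153  (repeats 153)
877: 877 → 1198 → 1243 → 100 → 1  (reaches 1)
878: 878 → 1367 → 587 → 980 → 1241 → 74 → 407 → 407  (repeats 407)
3-happy: 877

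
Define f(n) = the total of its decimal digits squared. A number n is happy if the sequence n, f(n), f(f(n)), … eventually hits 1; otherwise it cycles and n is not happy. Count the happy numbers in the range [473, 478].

473: 473 → 74 → 65 → 61 → 37 → 58 → 89 → 145 → 42 → 20 → 4 → 16 → 37  — not happy
474: 474 → 81 → 65 → 61 → 37 → 58 → 89 → 145 → 42 → 20 → 4 → 16 → 37  — not happy
475: 475 → 90 → 81 → 65 → 61 → 37 → 58 → 89 → 145 → 42 → 20 → 4 → 16 → 37  — not happy
476: 476 → 101 → 2 → 4 → 16 → 37 → 58 → 89 → 145 → 42 → 20 → 4  — not happy
477: 477 → 114 → 18 → 65 → 61 → 37 → 58 → 89 → 145 → 42 → 20 → 4 → 16 → 37  — not happy
478: 478 → 129 → 86 → 100 → 1  — happy
happy: 478

1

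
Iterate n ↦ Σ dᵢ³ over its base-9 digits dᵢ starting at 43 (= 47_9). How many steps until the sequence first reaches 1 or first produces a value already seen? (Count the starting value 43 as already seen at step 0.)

4

43 = (4,7)_9 → 4³ + 7³ = 64 + 343 = 407
407 = (5,0,2)_9 → 5³ + 0³ + 2³ = 125 + 0 + 8 = 133
133 = (1,5,7)_9 → 1³ + 5³ + 7³ = 1 + 125 + 343 = 469
469 = (5,7,1)_9 → 5³ + 7³ + 1³ = 125 + 343 + 1 = 469  — 469 repeats.
That took 4 steps.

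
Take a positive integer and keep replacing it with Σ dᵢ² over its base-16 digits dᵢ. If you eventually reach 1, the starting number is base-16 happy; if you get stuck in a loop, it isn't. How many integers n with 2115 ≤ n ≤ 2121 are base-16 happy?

2115: 2115 → 89 → 106 → 136 → 128 → 64 → 16 → 1  — base-16 happy
2116: 2116 → 96 → 36 → 20 → 17 → 2 → 4 → 16 → 1  — base-16 happy
2117: 2117 → 105 → 117 → 74 → 116 → 65 → 17 → 2 → 4 → 16 → 1  — base-16 happy
2118: 2118 → 116 → 65 → 17 → 2 → 4 → 16 → 1  — base-16 happy
2119: 2119 → 129 → 65 → 17 → 2 → 4 → 16 → 1  — base-16 happy
2120: 2120 → 144 → 81 → 26 → 101 → 61 → 178 → 125 → 218 → 269 → 170 → 200 → 208 → 169 → 181 → 146 → 85 → 50 → 13 → 169  — not base-16 happy
2121: 2121 → 161 → 101 → 61 → 178 → 125 → 218 → 269 → 170 → 200 → 208 → 169 → 181 → 146 → 85 → 50 → 13 → 169  — not base-16 happy
base-16 happy: 2115, 2116, 2117, 2118, 2119

5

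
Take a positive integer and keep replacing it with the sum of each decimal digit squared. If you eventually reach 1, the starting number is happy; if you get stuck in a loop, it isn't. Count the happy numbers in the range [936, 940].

2

936: 936 → 126 → 41 → 17 → 50 → 25 → 29 → 85 → 89 → 145 → 42 → 20 → 4 → 16 → 37 → 58 → 89  (repeats 89)
937: 937 → 139 → 91 → 82 → 68 → 100 → 1  (reaches 1)
938: 938 → 154 → 42 → 20 → 4 → 16 → 37 → 58 → 89 → 145 → 42  (repeats 42)
939: 939 → 171 → 51 → 26 → 40 → 16 → 37 → 58 → 89 → 145 → 42 → 20 → 4 → 16  (repeats 16)
940: 940 → 97 → 130 → 10 → 1  (reaches 1)
happy: 937, 940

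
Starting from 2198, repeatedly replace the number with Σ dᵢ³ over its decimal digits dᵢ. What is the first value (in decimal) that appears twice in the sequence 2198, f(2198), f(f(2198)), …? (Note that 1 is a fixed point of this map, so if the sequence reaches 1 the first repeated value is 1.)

371

2198 → 1250
1250 → 134
134 → 92
92 → 737
737 → 713
713 → 371
371 → 371  — 371 already appeared earlier.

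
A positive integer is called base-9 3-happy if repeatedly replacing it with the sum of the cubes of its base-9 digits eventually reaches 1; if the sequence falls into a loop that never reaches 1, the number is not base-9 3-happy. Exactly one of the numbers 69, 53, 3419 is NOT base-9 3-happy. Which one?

53

69: 69 → 559 → 729 → 1  — reaches 1 (base-9 3-happy)
53: 53 → 637 → 1029 → 271 → 55 → 217 → 225 → 351 → 91 → 3 → 27 → 27  — repeats 27 (not base-9 3-happy)
3419: 3419 → 793 → 345 → 99 → 9 → 1  — reaches 1 (base-9 3-happy)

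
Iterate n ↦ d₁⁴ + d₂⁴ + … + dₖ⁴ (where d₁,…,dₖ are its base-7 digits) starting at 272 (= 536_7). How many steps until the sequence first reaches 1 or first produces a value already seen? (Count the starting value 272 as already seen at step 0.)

6

272 = (5,3,6)_7 → 5⁴ + 3⁴ + 6⁴ = 625 + 81 + 1296 = 2002
2002 = (5,5,6,0)_7 → 5⁴ + 5⁴ + 6⁴ + 0⁴ = 625 + 625 + 1296 + 0 = 2546
2546 = (1,0,2,6,5)_7 → 1⁴ + 0⁴ + 2⁴ + 6⁴ + 5⁴ = 1 + 0 + 16 + 1296 + 625 = 1938
1938 = (5,4,3,6)_7 → 5⁴ + 4⁴ + 3⁴ + 6⁴ = 625 + 256 + 81 + 1296 = 2258
2258 = (6,4,0,4)_7 → 6⁴ + 4⁴ + 0⁴ + 4⁴ = 1296 + 256 + 0 + 256 = 1808
1808 = (5,1,6,2)_7 → 5⁴ + 1⁴ + 6⁴ + 2⁴ = 625 + 1 + 1296 + 16 = 1938  — 1938 repeats.
That took 6 steps.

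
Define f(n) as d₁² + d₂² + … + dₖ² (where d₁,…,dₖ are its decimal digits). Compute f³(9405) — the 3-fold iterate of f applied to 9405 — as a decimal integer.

81

9405 → 9² + 4² + 0² + 5² = 81 + 16 + 0 + 25 = 122
122 → 1² + 2² + 2² = 1 + 4 + 4 = 9
9 → 9² = 81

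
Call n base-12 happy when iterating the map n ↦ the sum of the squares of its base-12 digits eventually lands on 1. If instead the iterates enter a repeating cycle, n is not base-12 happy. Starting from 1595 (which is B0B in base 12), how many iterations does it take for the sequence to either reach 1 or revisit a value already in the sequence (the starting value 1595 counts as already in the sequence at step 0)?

1595 = (11,0,11)_12 → 11² + 0² + 11² = 242
242 = (1,8,2)_12 → 1² + 8² + 2² = 69
69 = (5,9)_12 → 5² + 9² = 106
106 = (8,10)_12 → 8² + 10² = 164
164 = (1,1,8)_12 → 1² + 1² + 8² = 66
66 = (5,6)_12 → 5² + 6² = 61
61 = (5,1)_12 → 5² + 1² = 26
26 = (2,2)_12 → 2² + 2² = 8
8 = (8)_12 → 8² = 64
64 = (5,4)_12 → 5² + 4² = 41
41 = (3,5)_12 → 3² + 5² = 34
34 = (2,10)_12 → 2² + 10² = 104
104 = (8,8)_12 → 8² + 8² = 128
128 = (10,8)_12 → 10² + 8² = 164  — 164 repeats.
That took 14 steps.

14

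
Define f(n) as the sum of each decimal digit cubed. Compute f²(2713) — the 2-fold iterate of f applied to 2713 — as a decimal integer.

1099

2713 → 2³ + 7³ + 1³ + 3³ = 8 + 343 + 1 + 27 = 379
379 → 3³ + 7³ + 9³ = 27 + 343 + 729 = 1099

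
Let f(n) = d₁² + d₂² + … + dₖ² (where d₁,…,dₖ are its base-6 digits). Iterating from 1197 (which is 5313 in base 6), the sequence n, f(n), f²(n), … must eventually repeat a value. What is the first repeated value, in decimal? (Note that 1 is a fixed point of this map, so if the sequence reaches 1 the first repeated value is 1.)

1197 = (5,3,1,3)_6 → 5² + 3² + 1² + 3² = 44
44 = (1,1,2)_6 → 1² + 1² + 2² = 6
6 = (1,0)_6 → 1² + 0² = 1  — reached the fixed point 1.
1 → 1, so 1 is the first repeated value.

1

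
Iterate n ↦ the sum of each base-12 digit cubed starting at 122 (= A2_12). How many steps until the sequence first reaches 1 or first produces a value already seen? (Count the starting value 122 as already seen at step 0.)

122 = (10,2)_12 → 10³ + 2³ = 1008
1008 = (7,0,0)_12 → 7³ + 0³ + 0³ = 343
343 = (2,4,7)_12 → 2³ + 4³ + 7³ = 415
415 = (2,10,7)_12 → 2³ + 10³ + 7³ = 1351
1351 = (9,4,7)_12 → 9³ + 4³ + 7³ = 1136
1136 = (7,10,8)_12 → 7³ + 10³ + 8³ = 1855
1855 = (1,0,10,7)_12 → 1³ + 0³ + 10³ + 7³ = 1344
1344 = (9,4,0)_12 → 9³ + 4³ + 0³ = 793
793 = (5,6,1)_12 → 5³ + 6³ + 1³ = 342
342 = (2,4,6)_12 → 2³ + 4³ + 6³ = 288
288 = (2,0,0)_12 → 2³ + 0³ + 0³ = 8
8 = (8)_12 → 8³ = 512
512 = (3,6,8)_12 → 3³ + 6³ + 8³ = 755
755 = (5,2,11)_12 → 5³ + 2³ + 11³ = 1464
1464 = (10,2,0)_12 → 10³ + 2³ + 0³ = 1008  — 1008 repeats.
That took 15 steps.

15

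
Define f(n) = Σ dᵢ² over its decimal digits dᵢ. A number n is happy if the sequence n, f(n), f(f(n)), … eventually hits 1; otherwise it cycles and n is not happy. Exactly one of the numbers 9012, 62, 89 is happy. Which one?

9012

9012: 9012 → 86 → 100 → 1  — reaches 1 (happy)
62: 62 → 40 → 16 → 37 → 58 → 89 → 145 → 42 → 20 → 4 → 16  — repeats 16 (not happy)
89: 89 → 145 → 42 → 20 → 4 → 16 → 37 → 58 → 89  — repeats 89 (not happy)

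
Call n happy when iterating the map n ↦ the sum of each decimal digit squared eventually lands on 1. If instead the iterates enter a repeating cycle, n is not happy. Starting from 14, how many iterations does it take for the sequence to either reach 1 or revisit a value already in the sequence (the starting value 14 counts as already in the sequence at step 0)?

14 → 1² + 4² = 1 + 16 = 17
17 → 1² + 7² = 1 + 49 = 50
50 → 5² + 0² = 25 + 0 = 25
25 → 2² + 5² = 4 + 25 = 29
29 → 2² + 9² = 4 + 81 = 85
85 → 8² + 5² = 64 + 25 = 89
89 → 8² + 9² = 64 + 81 = 145
145 → 1² + 4² + 5² = 1 + 16 + 25 = 42
42 → 4² + 2² = 16 + 4 = 20
20 → 2² + 0² = 4 + 0 = 4
4 → 4² = 16
16 → 1² + 6² = 1 + 36 = 37
37 → 3² + 7² = 9 + 49 = 58
58 → 5² + 8² = 25 + 64 = 89  — 89 repeats.
That took 14 steps.

14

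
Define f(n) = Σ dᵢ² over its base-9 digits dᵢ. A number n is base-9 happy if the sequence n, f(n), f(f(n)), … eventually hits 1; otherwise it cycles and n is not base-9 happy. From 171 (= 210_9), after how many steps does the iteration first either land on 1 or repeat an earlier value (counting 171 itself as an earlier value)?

171 = (2,1,0)_9 → 2² + 1² + 0² = 5
5 = (5)_9 → 5² = 25
25 = (2,7)_9 → 2² + 7² = 53
53 = (5,8)_9 → 5² + 8² = 89
89 = (1,0,8)_9 → 1² + 0² + 8² = 65
65 = (7,2)_9 → 7² + 2² = 53  — 53 repeats.
That took 6 steps.

6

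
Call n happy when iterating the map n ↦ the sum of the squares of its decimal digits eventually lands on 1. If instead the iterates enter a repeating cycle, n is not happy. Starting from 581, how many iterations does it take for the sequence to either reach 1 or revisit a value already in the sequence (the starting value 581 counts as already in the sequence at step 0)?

13

581 → 5² + 8² + 1² = 90
90 → 9² + 0² = 81
81 → 8² + 1² = 65
65 → 6² + 5² = 61
61 → 6² + 1² = 37
37 → 3² + 7² = 58
58 → 5² + 8² = 89
89 → 8² + 9² = 145
145 → 1² + 4² + 5² = 42
42 → 4² + 2² = 20
20 → 2² + 0² = 4
4 → 4² = 16
16 → 1² + 6² = 37  — 37 repeats.
That took 13 steps.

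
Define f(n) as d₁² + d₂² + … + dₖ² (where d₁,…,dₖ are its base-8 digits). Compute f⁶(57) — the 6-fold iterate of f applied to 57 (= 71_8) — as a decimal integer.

25

57 = (7,1)_8 → 7² + 1² = 49 + 1 = 50
50 = (6,2)_8 → 6² + 2² = 36 + 4 = 40
40 = (5,0)_8 → 5² + 0² = 25 + 0 = 25
25 = (3,1)_8 → 3² + 1² = 9 + 1 = 10
10 = (1,2)_8 → 1² + 2² = 1 + 4 = 5
5 = (5)_8 → 5² = 25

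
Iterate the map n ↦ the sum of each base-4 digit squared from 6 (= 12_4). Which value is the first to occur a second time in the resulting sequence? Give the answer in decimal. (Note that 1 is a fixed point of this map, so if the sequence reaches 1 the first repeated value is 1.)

1

6 = (1,2)_4 → 1² + 2² = 5
5 = (1,1)_4 → 1² + 1² = 2
2 = (2)_4 → 2² = 4
4 = (1,0)_4 → 1² + 0² = 1  — reached the fixed point 1.
1 → 1, so 1 is the first repeated value.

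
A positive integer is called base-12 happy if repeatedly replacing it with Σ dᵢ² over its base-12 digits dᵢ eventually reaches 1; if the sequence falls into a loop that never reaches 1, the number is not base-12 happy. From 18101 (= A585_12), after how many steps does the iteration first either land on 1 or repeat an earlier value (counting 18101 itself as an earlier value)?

8

18101 = (10,5,8,5)_12 → 214
214 = (1,5,10)_12 → 126
126 = (10,6)_12 → 136
136 = (11,4)_12 → 137
137 = (11,5)_12 → 146
146 = (1,0,2)_12 → 5
5 = (5)_12 → 25
25 = (2,1)_12 → 5  — 5 repeats.
That took 8 steps.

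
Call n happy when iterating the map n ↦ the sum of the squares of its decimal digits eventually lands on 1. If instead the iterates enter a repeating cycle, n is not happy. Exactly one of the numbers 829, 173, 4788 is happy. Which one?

829: 829 → 149 → 98 → 145 → 42 → 20 → 4 → 16 → 37 → 58 → 89 → 145  — repeats 145 (not happy)
173: 173 → 59 → 106 → 37 → 58 → 89 → 145 → 42 → 20 → 4 → 16 → 37  — repeats 37 (not happy)
4788: 4788 → 193 → 91 → 82 → 68 → 100 → 1  — reaches 1 (happy)

4788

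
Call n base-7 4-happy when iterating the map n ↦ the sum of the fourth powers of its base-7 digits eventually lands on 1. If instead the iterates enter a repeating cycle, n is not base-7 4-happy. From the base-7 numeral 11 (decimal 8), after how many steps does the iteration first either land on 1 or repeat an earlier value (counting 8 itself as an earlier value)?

8 = (1,1)_7 → 2
2 = (2)_7 → 16
16 = (2,2)_7 → 32
32 = (4,4)_7 → 512
512 = (1,3,3,1)_7 → 164
164 = (3,2,3)_7 → 178
178 = (3,4,3)_7 → 418
418 = (1,1,3,5)_7 → 708
708 = (2,0,3,1)_7 → 98
98 = (2,0,0)_7 → 16  — 16 repeats.
That took 10 steps.

10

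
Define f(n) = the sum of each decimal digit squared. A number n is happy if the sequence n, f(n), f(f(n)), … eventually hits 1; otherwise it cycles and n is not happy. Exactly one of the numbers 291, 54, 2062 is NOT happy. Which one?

291: 291 → 86 → 100 → 1  — reaches 1 (happy)
54: 54 → 41 → 17 → 50 → 25 → 29 → 85 → 89 → 145 → 42 → 20 → 4 → 16 → 37 → 58 → 89  — repeats 89 (not happy)
2062: 2062 → 44 → 32 → 13 → 10 → 1  — reaches 1 (happy)

54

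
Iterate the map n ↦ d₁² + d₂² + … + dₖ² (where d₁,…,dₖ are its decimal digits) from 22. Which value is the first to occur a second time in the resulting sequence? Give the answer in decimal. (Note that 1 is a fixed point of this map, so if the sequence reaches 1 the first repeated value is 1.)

22 → 2² + 2² = 4 + 4 = 8
8 → 8² = 64
64 → 6² + 4² = 36 + 16 = 52
52 → 5² + 2² = 25 + 4 = 29
29 → 2² + 9² = 4 + 81 = 85
85 → 8² + 5² = 64 + 25 = 89
89 → 8² + 9² = 64 + 81 = 145
145 → 1² + 4² + 5² = 1 + 16 + 25 = 42
42 → 4² + 2² = 16 + 4 = 20
20 → 2² + 0² = 4 + 0 = 4
4 → 4² = 16
16 → 1² + 6² = 1 + 36 = 37
37 → 3² + 7² = 9 + 49 = 58
58 → 5² + 8² = 25 + 64 = 89  — 89 already appeared earlier.

89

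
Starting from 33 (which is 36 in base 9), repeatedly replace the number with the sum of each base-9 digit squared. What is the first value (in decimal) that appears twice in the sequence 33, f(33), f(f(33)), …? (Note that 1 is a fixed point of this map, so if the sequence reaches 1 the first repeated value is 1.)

53

33 = (3,6)_9 → 3² + 6² = 45
45 = (5,0)_9 → 5² + 0² = 25
25 = (2,7)_9 → 2² + 7² = 53
53 = (5,8)_9 → 5² + 8² = 89
89 = (1,0,8)_9 → 1² + 0² + 8² = 65
65 = (7,2)_9 → 7² + 2² = 53  — 53 already appeared earlier.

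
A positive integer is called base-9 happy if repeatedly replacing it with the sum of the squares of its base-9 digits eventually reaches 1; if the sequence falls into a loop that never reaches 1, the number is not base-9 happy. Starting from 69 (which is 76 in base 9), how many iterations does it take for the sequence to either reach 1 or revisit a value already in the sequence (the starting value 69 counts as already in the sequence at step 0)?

69 = (7,6)_9 → 7² + 6² = 85
85 = (1,0,4)_9 → 1² + 0² + 4² = 17
17 = (1,8)_9 → 1² + 8² = 65
65 = (7,2)_9 → 7² + 2² = 53
53 = (5,8)_9 → 5² + 8² = 89
89 = (1,0,8)_9 → 1² + 0² + 8² = 65  — 65 repeats.
That took 6 steps.

6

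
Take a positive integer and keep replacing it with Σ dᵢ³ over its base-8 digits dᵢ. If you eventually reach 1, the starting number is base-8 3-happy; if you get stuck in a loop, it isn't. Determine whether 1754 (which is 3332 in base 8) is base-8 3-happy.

not base-8 3-happy

1754 = (3,3,3,2)_8 → 3³ + 3³ + 3³ + 2³ = 27 + 27 + 27 + 8 = 89
89 = (1,3,1)_8 → 1³ + 3³ + 1³ = 1 + 27 + 1 = 29
29 = (3,5)_8 → 3³ + 5³ = 27 + 125 = 152
152 = (2,3,0)_8 → 2³ + 3³ + 0³ = 8 + 27 + 0 = 35
35 = (4,3)_8 → 4³ + 3³ = 64 + 27 = 91
91 = (1,3,3)_8 → 1³ + 3³ + 3³ = 1 + 27 + 27 = 55
55 = (6,7)_8 → 6³ + 7³ = 216 + 343 = 559
559 = (1,0,5,7)_8 → 1³ + 0³ + 5³ + 7³ = 1 + 0 + 125 + 343 = 469
469 = (7,2,5)_8 → 7³ + 2³ + 5³ = 343 + 8 + 125 = 476
476 = (7,3,4)_8 → 7³ + 3³ + 4³ = 343 + 27 + 64 = 434
434 = (6,6,2)_8 → 6³ + 6³ + 2³ = 216 + 216 + 8 = 440
440 = (6,7,0)_8 → 6³ + 7³ + 0³ = 216 + 343 + 0 = 559  — 559 already seen; the sequence cycles without reaching 1.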